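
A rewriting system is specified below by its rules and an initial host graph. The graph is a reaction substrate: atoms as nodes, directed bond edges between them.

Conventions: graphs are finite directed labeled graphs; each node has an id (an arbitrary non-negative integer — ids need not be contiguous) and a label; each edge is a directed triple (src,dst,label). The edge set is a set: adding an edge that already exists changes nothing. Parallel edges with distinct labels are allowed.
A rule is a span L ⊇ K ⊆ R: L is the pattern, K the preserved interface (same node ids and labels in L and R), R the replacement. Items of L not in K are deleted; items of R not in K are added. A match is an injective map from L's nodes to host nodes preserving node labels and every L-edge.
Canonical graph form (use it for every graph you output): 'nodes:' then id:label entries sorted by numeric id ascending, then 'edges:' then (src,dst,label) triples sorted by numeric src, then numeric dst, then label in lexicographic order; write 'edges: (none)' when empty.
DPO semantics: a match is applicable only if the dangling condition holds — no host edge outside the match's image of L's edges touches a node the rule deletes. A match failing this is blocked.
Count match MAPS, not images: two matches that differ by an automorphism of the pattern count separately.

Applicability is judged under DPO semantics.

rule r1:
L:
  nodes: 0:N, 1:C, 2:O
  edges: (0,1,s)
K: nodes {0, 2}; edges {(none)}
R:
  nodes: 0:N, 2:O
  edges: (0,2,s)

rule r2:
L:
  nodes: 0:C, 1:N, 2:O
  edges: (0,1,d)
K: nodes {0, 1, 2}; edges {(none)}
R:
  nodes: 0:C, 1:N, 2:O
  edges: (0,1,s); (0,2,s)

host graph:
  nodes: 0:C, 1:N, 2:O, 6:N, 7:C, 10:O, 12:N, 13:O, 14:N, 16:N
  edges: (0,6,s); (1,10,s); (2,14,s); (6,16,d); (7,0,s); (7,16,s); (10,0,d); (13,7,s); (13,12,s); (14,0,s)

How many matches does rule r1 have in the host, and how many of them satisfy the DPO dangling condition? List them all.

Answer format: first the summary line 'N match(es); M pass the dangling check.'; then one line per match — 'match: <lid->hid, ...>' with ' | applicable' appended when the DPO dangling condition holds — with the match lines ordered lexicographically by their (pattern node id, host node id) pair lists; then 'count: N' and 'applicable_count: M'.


3 match(es); 0 pass the dangling check.
match: 0->14, 1->0, 2->2
match: 0->14, 1->0, 2->10
match: 0->14, 1->0, 2->13
count: 3
applicable_count: 0


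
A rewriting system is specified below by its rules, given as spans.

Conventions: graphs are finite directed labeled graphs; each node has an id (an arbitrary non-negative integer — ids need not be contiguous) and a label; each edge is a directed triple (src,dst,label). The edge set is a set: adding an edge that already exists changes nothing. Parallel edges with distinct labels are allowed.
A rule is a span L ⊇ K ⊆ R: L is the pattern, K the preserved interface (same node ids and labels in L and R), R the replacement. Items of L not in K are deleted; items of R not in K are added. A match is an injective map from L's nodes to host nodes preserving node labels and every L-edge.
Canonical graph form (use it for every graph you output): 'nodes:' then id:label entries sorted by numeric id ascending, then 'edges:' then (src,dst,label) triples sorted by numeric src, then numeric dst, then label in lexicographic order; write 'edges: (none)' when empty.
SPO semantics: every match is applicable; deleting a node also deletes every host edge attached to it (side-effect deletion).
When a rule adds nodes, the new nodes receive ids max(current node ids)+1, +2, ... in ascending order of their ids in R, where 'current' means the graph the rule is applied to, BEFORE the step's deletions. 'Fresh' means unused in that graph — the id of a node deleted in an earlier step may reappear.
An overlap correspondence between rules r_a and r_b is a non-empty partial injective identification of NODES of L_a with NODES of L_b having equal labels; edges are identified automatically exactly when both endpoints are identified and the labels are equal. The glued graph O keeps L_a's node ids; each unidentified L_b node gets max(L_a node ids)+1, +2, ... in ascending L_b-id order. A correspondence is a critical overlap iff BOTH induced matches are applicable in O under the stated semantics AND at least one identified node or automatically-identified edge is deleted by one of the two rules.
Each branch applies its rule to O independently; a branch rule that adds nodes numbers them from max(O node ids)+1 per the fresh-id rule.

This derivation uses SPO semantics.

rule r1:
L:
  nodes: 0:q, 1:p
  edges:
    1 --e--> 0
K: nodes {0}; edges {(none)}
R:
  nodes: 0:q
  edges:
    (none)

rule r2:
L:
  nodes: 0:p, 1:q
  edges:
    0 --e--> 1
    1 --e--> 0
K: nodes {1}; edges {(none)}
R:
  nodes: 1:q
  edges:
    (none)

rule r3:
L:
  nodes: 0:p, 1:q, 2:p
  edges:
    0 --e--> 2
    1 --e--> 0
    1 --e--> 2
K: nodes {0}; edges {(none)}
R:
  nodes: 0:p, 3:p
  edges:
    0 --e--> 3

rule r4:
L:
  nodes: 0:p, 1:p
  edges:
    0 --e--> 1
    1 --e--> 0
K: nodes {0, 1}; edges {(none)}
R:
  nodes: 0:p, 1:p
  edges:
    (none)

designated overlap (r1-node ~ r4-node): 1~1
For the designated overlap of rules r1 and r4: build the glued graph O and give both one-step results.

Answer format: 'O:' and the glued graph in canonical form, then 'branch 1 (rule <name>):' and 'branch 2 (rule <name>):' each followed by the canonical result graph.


O:
nodes: 0:q, 1:p, 2:p
edges: (1,0,e); (1,2,e); (2,1,e)
branch 1 (rule r1):
nodes: 0:q, 2:p
edges: (none)
branch 2 (rule r4):
nodes: 0:q, 1:p, 2:p
edges: (1,0,e)


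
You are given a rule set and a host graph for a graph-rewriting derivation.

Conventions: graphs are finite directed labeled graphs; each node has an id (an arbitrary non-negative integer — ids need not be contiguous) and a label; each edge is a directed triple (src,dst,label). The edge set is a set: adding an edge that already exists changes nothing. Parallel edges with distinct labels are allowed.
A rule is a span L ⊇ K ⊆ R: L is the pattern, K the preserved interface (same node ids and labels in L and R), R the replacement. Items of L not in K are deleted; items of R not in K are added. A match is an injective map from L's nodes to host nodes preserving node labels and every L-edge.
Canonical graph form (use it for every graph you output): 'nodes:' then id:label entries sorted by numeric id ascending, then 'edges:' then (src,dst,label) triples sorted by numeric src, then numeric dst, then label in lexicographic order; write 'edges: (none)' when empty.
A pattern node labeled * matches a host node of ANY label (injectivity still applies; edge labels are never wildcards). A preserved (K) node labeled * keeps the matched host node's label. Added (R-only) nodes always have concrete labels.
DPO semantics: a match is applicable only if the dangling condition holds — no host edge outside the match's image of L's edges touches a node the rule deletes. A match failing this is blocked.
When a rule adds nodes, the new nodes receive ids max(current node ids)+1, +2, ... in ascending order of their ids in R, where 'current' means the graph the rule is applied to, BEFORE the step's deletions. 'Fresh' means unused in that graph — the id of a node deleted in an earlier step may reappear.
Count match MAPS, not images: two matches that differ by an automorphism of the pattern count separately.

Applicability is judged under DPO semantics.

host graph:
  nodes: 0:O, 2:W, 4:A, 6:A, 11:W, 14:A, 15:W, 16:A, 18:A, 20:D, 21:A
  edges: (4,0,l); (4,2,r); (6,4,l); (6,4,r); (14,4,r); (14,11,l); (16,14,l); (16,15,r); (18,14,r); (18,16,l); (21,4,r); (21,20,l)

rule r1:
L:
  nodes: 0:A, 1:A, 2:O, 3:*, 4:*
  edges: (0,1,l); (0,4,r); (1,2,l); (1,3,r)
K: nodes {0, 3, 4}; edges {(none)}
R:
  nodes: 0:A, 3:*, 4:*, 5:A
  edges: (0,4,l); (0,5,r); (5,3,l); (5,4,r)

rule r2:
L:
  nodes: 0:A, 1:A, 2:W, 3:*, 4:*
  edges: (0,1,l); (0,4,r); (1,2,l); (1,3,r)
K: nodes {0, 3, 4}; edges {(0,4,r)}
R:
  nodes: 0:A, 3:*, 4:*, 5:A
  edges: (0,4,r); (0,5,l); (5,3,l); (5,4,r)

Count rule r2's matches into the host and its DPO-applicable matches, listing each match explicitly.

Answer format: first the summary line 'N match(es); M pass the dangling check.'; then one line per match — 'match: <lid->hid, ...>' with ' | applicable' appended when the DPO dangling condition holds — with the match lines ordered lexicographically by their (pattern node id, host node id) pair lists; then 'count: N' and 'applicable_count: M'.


1 match(es); 0 pass the dangling check.
match: 0->16, 1->14, 2->11, 3->4, 4->15
count: 1
applicable_count: 0


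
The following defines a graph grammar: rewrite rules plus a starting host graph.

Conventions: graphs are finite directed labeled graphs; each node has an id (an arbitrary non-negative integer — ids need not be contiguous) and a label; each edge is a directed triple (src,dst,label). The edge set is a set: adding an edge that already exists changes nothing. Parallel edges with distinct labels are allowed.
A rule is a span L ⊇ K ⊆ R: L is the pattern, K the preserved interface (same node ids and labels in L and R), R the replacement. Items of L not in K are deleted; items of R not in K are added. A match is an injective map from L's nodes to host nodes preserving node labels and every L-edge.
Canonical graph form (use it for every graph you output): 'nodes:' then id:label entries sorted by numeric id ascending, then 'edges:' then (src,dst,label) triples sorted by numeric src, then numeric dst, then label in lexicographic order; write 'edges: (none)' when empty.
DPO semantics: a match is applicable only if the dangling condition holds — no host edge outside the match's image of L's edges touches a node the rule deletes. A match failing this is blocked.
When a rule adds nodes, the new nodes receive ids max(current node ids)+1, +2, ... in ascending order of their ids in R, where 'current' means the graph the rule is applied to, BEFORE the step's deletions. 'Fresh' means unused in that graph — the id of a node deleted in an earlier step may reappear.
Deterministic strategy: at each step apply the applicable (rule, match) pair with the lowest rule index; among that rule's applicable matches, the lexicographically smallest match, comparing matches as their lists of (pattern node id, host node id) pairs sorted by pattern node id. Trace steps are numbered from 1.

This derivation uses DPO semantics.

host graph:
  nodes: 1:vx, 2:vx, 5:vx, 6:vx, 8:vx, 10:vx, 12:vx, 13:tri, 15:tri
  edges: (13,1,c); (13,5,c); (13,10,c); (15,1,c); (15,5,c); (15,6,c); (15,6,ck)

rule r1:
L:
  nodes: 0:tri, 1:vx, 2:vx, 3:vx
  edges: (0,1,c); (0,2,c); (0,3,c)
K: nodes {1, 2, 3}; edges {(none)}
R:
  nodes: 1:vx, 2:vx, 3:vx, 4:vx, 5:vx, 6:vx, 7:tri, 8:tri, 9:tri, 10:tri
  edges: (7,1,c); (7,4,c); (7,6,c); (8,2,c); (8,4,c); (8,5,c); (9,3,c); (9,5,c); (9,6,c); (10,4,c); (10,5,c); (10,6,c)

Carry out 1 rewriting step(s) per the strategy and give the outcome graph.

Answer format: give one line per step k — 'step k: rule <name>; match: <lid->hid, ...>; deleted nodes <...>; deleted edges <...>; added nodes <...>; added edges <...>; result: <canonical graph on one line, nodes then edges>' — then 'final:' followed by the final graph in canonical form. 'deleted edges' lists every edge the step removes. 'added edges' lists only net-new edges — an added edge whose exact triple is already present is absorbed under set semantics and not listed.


step 1: rule r1; match: 0->13, 1->1, 2->5, 3->10; deleted nodes 13; deleted edges (13,1,c); (13,5,c); (13,10,c); added nodes 16, 17, 18, 19, 20, 21, 22; added edges (19,1,c); (19,16,c); (19,18,c); (20,5,c); (20,16,c); (20,17,c); (21,10,c); (21,17,c); (21,18,c); (22,16,c); (22,17,c); (22,18,c); result: nodes: 1:vx, 2:vx, 5:vx, 6:vx, 8:vx, 10:vx, 12:vx, 15:tri, 16:vx, 17:vx, 18:vx, 19:tri, 20:tri, 21:tri, 22:tri edges: (15,1,c); (15,5,c); (15,6,c); (15,6,ck); (19,1,c); (19,16,c); (19,18,c); (20,5,c); (20,16,c); (20,17,c); (21,10,c); (21,17,c); (21,18,c); (22,16,c); (22,17,c); (22,18,c)
final:
nodes: 1:vx, 2:vx, 5:vx, 6:vx, 8:vx, 10:vx, 12:vx, 15:tri, 16:vx, 17:vx, 18:vx, 19:tri, 20:tri, 21:tri, 22:tri
edges: (15,1,c); (15,5,c); (15,6,c); (15,6,ck); (19,1,c); (19,16,c); (19,18,c); (20,5,c); (20,16,c); (20,17,c); (21,10,c); (21,17,c); (21,18,c); (22,16,c); (22,17,c); (22,18,c)


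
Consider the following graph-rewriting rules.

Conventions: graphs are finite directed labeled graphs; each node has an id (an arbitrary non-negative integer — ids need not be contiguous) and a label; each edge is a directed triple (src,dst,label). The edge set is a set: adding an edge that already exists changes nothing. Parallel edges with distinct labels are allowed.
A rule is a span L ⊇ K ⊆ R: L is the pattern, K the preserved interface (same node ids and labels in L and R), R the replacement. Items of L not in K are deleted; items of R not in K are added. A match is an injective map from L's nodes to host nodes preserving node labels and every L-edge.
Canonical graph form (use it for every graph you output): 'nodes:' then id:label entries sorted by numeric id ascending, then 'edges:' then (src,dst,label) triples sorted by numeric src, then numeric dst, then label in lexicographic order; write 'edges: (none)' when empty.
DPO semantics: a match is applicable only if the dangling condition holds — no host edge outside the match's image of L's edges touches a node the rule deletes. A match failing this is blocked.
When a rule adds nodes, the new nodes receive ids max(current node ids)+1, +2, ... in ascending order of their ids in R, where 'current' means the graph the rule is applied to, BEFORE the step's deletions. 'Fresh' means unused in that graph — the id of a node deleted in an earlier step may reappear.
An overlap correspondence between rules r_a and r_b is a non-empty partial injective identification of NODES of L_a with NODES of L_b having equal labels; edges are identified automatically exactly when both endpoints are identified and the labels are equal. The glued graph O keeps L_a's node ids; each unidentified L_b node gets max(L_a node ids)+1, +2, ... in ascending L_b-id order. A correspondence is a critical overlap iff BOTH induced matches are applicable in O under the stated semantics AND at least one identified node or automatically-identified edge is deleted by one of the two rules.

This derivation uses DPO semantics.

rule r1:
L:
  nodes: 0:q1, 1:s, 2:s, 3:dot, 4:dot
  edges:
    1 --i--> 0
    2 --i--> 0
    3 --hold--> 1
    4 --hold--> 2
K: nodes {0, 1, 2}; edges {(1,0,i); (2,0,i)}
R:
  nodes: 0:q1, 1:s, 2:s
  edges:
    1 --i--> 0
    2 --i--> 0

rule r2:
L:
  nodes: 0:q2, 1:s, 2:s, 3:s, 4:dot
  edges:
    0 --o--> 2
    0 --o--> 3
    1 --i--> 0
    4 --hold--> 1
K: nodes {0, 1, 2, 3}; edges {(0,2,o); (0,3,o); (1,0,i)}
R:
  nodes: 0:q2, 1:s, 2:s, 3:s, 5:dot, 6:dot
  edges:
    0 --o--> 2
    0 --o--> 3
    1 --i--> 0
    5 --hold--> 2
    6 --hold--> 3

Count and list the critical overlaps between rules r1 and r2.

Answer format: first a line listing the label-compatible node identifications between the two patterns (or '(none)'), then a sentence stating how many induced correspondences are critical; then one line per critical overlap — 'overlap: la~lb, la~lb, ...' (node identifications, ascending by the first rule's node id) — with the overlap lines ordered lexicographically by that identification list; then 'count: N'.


label-compatible node identifications between L(r1) and L(r2): 1~1, 1~2, 1~3, 2~1, 2~2, 2~3, 3~4, 4~4
6 of the induced correspondences are critical overlaps of r1 and r2.
overlap: 1~1, 2~2, 3~4
overlap: 1~1, 2~3, 3~4
overlap: 1~1, 3~4
overlap: 1~2, 2~1, 4~4
overlap: 1~3, 2~1, 4~4
overlap: 2~1, 4~4
count: 6


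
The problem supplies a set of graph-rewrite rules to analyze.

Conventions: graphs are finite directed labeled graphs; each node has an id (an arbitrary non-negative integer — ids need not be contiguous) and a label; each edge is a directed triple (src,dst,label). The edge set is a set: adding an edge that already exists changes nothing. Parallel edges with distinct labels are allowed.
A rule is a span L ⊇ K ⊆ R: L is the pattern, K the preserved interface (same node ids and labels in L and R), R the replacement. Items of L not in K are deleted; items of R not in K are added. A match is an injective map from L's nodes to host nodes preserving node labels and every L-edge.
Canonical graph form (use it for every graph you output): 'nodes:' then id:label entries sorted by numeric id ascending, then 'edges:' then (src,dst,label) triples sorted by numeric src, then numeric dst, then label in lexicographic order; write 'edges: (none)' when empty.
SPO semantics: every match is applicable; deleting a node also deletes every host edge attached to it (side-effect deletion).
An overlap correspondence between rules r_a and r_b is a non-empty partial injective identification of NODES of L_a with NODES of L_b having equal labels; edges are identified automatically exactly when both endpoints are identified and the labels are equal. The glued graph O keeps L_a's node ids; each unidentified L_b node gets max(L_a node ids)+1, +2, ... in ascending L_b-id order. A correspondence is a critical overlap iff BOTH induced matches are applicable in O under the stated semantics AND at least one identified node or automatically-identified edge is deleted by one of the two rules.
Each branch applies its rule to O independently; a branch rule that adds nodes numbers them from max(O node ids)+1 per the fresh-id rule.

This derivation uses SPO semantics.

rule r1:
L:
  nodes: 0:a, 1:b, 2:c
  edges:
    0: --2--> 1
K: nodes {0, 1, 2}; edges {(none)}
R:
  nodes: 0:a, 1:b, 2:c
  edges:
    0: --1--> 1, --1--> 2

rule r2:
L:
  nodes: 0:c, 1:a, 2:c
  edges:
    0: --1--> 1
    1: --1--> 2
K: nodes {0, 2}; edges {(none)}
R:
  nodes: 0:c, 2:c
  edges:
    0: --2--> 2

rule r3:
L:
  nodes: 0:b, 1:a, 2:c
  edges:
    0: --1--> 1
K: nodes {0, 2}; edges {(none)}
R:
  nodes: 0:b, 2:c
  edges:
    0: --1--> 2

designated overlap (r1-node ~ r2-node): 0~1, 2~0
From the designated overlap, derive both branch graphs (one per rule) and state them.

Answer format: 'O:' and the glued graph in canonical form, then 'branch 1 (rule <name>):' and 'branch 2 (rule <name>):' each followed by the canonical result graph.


O:
nodes: 0:a, 1:b, 2:c, 3:c
edges: (0,1,2); (0,3,1); (2,0,1)
branch 1 (rule r1):
nodes: 0:a, 1:b, 2:c, 3:c
edges: (0,1,1); (0,2,1); (0,3,1); (2,0,1)
branch 2 (rule r2):
nodes: 1:b, 2:c, 3:c
edges: (2,3,2)


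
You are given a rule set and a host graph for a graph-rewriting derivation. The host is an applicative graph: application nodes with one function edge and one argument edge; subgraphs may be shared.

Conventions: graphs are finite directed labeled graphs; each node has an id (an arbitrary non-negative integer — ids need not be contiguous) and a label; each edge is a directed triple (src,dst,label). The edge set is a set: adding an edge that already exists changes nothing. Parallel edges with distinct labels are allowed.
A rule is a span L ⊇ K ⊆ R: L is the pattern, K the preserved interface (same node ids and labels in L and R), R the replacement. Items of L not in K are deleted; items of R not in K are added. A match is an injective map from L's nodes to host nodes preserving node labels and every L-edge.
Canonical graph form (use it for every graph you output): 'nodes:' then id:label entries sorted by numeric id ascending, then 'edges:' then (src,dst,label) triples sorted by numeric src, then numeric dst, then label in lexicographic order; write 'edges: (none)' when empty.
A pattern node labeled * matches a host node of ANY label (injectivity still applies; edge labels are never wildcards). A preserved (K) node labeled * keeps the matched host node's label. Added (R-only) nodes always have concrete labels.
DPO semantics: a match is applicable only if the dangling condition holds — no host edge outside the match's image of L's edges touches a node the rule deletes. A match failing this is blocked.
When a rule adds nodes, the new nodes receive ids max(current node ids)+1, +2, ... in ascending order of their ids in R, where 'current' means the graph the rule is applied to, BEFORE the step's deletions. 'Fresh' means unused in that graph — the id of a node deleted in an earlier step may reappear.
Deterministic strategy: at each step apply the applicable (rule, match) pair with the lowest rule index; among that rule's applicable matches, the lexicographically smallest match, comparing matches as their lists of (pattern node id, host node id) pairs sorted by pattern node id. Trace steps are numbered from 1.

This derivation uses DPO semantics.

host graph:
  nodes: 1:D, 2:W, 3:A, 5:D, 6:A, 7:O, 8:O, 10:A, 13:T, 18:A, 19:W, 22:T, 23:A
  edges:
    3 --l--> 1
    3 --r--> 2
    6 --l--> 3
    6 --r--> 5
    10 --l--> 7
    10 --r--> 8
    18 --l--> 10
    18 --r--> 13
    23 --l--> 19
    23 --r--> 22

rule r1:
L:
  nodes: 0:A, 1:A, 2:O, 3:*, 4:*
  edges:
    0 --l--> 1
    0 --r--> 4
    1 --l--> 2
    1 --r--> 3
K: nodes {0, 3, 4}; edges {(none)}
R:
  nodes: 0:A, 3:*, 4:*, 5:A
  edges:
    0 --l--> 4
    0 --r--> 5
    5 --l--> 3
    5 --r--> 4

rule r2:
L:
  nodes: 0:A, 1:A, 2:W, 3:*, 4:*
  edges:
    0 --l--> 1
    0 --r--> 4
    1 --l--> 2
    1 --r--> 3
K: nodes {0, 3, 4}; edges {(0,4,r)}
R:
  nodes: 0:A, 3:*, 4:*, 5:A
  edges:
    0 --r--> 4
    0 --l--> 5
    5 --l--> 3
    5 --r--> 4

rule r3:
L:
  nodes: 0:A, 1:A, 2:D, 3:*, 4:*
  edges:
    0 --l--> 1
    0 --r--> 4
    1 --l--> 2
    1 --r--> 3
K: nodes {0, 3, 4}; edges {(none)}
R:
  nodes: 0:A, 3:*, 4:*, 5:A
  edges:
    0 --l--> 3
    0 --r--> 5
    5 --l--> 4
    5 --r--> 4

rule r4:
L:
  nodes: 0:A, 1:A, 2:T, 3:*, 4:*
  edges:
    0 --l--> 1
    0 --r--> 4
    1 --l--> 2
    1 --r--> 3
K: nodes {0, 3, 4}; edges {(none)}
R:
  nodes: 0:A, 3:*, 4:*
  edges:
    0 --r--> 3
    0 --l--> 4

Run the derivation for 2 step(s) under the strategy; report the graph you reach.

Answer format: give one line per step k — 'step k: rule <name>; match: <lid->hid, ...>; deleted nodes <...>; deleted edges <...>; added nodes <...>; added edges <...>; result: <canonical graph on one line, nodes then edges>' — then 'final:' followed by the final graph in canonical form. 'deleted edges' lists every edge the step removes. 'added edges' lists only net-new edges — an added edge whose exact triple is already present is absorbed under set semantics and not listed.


step 1: rule r1; match: 0->18, 1->10, 2->7, 3->8, 4->13; deleted nodes 7, 10; deleted edges (10,7,l); (10,8,r); (18,10,l); (18,13,r); added nodes 24; added edges (18,13,l); (18,24,r); (24,8,l); (24,13,r); result: nodes: 1:D, 2:W, 3:A, 5:D, 6:A, 8:O, 13:T, 18:A, 19:W, 22:T, 23:A, 24:A edges: (3,1,l); (3,2,r); (6,3,l); (6,5,r); (18,13,l); (18,24,r); (23,19,l); (23,22,r); (24,8,l); (24,13,r)
step 2: rule r3; match: 0->6, 1->3, 2->1, 3->2, 4->5; deleted nodes 1, 3; deleted edges (3,1,l); (3,2,r); (6,3,l); (6,5,r); added nodes 25; added edges (6,2,l); (6,25,r); (25,5,l); (25,5,r); result: nodes: 2:W, 5:D, 6:A, 8:O, 13:T, 18:A, 19:W, 22:T, 23:A, 24:A, 25:A edges: (6,2,l); (6,25,r); (18,13,l); (18,24,r); (23,19,l); (23,22,r); (24,8,l); (24,13,r); (25,5,l); (25,5,r)
final:
nodes: 2:W, 5:D, 6:A, 8:O, 13:T, 18:A, 19:W, 22:T, 23:A, 24:A, 25:A
edges: (6,2,l); (6,25,r); (18,13,l); (18,24,r); (23,19,l); (23,22,r); (24,8,l); (24,13,r); (25,5,l); (25,5,r)


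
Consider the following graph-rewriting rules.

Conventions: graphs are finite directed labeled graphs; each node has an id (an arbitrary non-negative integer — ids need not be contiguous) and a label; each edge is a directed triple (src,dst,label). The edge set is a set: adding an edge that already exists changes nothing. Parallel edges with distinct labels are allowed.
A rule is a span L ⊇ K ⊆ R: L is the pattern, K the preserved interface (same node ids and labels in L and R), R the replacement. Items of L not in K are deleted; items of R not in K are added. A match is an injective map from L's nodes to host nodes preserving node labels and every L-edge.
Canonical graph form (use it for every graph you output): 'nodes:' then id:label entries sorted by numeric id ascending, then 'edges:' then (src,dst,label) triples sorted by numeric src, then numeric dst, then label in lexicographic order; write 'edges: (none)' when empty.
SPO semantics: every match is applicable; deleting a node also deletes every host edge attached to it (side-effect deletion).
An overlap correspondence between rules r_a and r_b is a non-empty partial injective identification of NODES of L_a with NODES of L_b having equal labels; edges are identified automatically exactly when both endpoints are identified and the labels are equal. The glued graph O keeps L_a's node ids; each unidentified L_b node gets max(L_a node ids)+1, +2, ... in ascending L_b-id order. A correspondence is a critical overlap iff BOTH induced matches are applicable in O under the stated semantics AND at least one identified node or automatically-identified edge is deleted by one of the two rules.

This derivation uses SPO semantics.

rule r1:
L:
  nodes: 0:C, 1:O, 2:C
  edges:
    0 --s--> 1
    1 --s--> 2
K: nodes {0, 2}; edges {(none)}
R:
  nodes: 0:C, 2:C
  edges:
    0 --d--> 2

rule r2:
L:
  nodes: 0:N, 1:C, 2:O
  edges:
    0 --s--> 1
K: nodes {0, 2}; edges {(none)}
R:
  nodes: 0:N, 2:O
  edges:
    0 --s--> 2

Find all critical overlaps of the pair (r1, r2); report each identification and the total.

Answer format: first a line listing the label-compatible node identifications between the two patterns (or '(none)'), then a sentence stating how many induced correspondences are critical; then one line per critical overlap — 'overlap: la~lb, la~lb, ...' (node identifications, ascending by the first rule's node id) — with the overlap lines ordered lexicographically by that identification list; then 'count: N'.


label-compatible node identifications between L(r1) and L(r2): 0~1, 1~2, 2~1
5 of the induced correspondences are critical overlaps of r1 and r2.
overlap: 0~1
overlap: 0~1, 1~2
overlap: 1~2
overlap: 1~2, 2~1
overlap: 2~1
count: 5


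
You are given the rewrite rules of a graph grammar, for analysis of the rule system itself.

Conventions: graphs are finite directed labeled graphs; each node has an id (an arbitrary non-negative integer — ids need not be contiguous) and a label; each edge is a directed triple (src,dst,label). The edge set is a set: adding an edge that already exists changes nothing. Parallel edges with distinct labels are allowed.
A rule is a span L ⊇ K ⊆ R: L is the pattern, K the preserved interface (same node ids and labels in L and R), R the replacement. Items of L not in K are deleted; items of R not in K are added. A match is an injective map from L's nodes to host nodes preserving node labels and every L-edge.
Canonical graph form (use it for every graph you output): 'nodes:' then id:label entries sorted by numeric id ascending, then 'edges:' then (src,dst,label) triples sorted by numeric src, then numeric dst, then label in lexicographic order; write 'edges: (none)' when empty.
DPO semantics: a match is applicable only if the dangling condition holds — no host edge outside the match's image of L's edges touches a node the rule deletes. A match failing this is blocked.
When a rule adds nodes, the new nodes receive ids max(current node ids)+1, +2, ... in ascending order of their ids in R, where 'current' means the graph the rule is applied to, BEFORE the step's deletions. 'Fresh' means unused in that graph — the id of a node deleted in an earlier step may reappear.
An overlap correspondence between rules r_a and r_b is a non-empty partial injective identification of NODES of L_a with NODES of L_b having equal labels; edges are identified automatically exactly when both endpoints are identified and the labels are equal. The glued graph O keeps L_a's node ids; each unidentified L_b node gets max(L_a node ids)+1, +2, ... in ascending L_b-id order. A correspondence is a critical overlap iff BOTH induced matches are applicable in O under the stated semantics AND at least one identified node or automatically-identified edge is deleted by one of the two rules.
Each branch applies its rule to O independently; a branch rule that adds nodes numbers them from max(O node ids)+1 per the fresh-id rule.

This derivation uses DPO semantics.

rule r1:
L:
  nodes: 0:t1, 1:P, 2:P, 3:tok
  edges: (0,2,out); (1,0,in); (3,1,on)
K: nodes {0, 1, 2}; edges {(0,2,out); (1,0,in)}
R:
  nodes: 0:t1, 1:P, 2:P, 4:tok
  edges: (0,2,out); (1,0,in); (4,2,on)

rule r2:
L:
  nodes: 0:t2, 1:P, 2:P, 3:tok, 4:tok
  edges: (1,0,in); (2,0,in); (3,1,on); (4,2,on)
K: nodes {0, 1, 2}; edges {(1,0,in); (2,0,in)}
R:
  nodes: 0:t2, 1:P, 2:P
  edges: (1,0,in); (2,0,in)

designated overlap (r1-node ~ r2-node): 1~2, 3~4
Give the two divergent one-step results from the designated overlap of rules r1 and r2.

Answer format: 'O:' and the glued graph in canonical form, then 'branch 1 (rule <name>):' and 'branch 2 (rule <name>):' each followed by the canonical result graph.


O:
nodes: 0:t1, 1:P, 2:P, 3:tok, 4:t2, 5:P, 6:tok
edges: (0,2,out); (1,0,in); (1,4,in); (3,1,on); (5,4,in); (6,5,on)
branch 1 (rule r1):
nodes: 0:t1, 1:P, 2:P, 4:t2, 5:P, 6:tok, 7:tok
edges: (0,2,out); (1,0,in); (1,4,in); (5,4,in); (6,5,on); (7,2,on)
branch 2 (rule r2):
nodes: 0:t1, 1:P, 2:P, 4:t2, 5:P
edges: (0,2,out); (1,0,in); (1,4,in); (5,4,in)


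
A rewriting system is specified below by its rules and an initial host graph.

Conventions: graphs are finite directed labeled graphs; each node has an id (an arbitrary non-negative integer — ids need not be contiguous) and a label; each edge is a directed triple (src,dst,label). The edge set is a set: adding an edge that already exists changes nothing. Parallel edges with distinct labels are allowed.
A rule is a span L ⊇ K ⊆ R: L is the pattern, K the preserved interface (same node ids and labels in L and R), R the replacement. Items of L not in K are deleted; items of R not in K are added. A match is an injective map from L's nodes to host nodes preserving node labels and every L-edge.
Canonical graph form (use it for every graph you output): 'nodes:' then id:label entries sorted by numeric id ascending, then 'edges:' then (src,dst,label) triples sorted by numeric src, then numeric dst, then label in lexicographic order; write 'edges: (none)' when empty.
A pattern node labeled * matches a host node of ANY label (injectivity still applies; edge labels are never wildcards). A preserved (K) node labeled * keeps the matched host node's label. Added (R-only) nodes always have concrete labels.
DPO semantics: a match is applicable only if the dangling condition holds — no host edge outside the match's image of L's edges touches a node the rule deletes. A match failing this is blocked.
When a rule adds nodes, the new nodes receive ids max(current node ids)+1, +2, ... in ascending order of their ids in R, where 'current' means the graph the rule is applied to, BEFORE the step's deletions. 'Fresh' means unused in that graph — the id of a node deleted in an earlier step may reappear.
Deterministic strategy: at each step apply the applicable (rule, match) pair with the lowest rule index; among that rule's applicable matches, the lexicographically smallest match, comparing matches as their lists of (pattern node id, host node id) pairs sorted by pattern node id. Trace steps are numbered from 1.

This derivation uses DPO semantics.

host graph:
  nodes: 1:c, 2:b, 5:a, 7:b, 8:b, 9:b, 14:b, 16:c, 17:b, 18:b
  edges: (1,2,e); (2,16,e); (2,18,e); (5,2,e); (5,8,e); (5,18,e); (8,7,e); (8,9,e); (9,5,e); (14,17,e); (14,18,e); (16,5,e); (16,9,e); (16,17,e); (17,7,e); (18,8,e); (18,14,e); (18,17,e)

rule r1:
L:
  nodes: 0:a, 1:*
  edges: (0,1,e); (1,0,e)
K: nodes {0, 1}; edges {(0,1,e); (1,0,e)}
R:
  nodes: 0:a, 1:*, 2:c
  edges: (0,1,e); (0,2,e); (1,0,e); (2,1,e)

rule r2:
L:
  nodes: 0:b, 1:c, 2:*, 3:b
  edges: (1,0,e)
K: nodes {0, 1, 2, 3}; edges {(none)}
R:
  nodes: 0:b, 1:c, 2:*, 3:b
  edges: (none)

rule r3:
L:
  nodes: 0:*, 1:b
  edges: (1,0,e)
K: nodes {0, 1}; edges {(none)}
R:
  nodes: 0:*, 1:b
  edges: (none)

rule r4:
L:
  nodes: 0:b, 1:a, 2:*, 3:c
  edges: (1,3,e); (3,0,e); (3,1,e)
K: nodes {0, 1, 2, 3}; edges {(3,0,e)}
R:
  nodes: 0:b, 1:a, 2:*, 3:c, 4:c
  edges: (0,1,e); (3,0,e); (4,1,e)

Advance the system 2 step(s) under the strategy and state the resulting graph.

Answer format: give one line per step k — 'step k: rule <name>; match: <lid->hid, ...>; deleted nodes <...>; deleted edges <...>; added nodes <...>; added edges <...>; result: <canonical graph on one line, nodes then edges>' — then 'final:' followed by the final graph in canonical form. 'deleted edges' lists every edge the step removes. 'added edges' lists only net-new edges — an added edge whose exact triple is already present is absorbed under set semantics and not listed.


step 1: rule r2; match: 0->2, 1->1, 2->5, 3->7; deleted nodes (none); deleted edges (1,2,e); added nodes (none); added edges (none); result: nodes: 1:c, 2:b, 5:a, 7:b, 8:b, 9:b, 14:b, 16:c, 17:b, 18:b edges: (2,16,e); (2,18,e); (5,2,e); (5,8,e); (5,18,e); (8,7,e); (8,9,e); (9,5,e); (14,17,e); (14,18,e); (16,5,e); (16,9,e); (16,17,e); (17,7,e); (18,8,e); (18,14,e); (18,17,e)
step 2: rule r2; match: 0->9, 1->16, 2->1, 3->2; deleted nodes (none); deleted edges (16,9,e); added nodes (none); added edges (none); result: nodes: 1:c, 2:b, 5:a, 7:b, 8:b, 9:b, 14:b, 16:c, 17:b, 18:b edges: (2,16,e); (2,18,e); (5,2,e); (5,8,e); (5,18,e); (8,7,e); (8,9,e); (9,5,e); (14,17,e); (14,18,e); (16,5,e); (16,17,e); (17,7,e); (18,8,e); (18,14,e); (18,17,e)
final:
nodes: 1:c, 2:b, 5:a, 7:b, 8:b, 9:b, 14:b, 16:c, 17:b, 18:b
edges: (2,16,e); (2,18,e); (5,2,e); (5,8,e); (5,18,e); (8,7,e); (8,9,e); (9,5,e); (14,17,e); (14,18,e); (16,5,e); (16,17,e); (17,7,e); (18,8,e); (18,14,e); (18,17,e)


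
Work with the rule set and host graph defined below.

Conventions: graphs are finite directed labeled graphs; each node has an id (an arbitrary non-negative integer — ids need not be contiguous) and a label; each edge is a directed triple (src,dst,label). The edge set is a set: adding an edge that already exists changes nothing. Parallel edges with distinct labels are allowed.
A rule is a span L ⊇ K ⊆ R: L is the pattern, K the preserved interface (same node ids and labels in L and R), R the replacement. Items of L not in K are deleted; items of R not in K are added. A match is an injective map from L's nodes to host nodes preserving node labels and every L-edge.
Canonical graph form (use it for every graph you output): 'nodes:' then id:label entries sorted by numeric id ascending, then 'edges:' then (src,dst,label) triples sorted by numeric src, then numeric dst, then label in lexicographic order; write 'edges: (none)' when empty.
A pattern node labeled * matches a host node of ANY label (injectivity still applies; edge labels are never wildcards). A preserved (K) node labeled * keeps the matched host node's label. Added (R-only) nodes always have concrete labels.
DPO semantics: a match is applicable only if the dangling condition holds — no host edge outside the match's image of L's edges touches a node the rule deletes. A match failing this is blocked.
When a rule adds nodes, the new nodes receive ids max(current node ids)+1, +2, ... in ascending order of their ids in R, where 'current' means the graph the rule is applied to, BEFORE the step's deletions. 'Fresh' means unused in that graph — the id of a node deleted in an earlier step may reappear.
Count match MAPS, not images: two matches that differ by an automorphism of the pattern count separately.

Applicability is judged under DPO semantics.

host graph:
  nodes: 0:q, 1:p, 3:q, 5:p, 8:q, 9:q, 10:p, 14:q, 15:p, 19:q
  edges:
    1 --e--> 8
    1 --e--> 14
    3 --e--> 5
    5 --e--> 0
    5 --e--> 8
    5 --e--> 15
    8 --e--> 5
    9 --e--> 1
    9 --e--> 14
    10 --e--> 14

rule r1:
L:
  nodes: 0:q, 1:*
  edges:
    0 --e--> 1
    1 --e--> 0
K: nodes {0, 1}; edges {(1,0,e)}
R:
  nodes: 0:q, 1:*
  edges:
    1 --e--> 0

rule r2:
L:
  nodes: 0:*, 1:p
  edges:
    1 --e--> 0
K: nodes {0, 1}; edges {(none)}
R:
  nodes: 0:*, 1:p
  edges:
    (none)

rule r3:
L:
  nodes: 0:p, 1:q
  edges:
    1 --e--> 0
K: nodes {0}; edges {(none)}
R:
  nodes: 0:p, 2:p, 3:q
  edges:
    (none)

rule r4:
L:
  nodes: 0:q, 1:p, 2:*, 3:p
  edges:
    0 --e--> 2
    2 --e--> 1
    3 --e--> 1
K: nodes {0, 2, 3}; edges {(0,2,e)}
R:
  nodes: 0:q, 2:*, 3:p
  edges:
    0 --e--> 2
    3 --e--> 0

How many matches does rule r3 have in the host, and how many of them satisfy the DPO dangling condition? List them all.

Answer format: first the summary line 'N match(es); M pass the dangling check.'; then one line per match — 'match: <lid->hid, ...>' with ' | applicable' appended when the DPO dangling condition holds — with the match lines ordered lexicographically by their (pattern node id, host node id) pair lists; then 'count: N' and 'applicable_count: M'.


3 match(es); 1 pass the dangling check.
match: 0->1, 1->9
match: 0->5, 1->3 | applicable
match: 0->5, 1->8
count: 3
applicable_count: 1


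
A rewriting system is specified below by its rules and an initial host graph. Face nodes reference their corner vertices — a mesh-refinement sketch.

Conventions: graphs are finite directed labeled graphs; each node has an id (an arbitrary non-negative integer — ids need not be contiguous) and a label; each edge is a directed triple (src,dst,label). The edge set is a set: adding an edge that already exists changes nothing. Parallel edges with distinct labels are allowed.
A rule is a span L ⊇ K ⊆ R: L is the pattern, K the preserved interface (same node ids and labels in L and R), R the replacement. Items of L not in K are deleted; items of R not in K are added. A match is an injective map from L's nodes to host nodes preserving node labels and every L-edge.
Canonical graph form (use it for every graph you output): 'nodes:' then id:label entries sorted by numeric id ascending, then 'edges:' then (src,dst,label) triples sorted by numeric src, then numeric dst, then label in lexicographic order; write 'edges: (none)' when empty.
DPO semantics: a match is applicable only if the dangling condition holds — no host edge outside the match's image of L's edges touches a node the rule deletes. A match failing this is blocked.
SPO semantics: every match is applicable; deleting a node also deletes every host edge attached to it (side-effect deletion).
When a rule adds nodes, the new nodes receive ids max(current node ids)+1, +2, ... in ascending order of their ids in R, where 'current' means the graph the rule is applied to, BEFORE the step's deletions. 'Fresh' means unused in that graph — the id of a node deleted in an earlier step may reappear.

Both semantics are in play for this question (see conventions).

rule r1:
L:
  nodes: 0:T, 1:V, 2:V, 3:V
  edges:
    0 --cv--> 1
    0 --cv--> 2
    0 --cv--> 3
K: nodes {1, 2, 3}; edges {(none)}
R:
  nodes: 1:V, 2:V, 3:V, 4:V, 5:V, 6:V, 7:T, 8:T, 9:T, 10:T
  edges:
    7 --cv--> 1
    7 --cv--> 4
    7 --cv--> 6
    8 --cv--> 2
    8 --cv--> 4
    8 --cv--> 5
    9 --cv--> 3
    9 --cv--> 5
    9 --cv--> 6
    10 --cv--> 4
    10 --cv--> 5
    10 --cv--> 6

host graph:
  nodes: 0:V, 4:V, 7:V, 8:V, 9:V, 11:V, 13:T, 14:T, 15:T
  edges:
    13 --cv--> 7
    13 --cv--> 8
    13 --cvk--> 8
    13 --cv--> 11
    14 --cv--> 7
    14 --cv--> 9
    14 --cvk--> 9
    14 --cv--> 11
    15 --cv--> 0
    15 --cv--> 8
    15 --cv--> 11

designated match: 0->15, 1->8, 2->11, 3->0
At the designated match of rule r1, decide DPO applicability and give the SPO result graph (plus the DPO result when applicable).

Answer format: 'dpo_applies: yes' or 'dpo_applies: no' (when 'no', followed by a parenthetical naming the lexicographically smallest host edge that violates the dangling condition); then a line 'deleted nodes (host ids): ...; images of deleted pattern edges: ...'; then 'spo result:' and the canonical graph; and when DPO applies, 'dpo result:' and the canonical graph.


dpo_applies: yes
deleted nodes (host ids): 15; images of deleted pattern edges: (15,0,cv); (15,8,cv); (15,11,cv)
spo result:
nodes: 0:V, 4:V, 7:V, 8:V, 9:V, 11:V, 13:T, 14:T, 16:V, 17:V, 18:V, 19:T, 20:T, 21:T, 22:T
edges: (13,7,cv); (13,8,cv); (13,8,cvk); (13,11,cv); (14,7,cv); (14,9,cv); (14,9,cvk); (14,11,cv); (19,8,cv); (19,16,cv); (19,18,cv); (20,11,cv); (20,16,cv); (20,17,cv); (21,0,cv); (21,17,cv); (21,18,cv); (22,16,cv); (22,17,cv); (22,18,cv)
dpo result:
nodes: 0:V, 4:V, 7:V, 8:V, 9:V, 11:V, 13:T, 14:T, 16:V, 17:V, 18:V, 19:T, 20:T, 21:T, 22:T
edges: (13,7,cv); (13,8,cv); (13,8,cvk); (13,11,cv); (14,7,cv); (14,9,cv); (14,9,cvk); (14,11,cv); (19,8,cv); (19,16,cv); (19,18,cv); (20,11,cv); (20,16,cv); (20,17,cv); (21,0,cv); (21,17,cv); (21,18,cv); (22,16,cv); (22,17,cv); (22,18,cv)
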